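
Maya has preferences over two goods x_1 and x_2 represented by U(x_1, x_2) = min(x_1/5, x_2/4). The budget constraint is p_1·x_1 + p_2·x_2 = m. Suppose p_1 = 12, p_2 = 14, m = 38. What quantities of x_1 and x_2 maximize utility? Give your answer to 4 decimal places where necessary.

x_1* = 1.6379, x_2* = 1.3103

With perfect complements, no substitution: consume in ratio x_1:x_2 = 5:4.
Budget: p_1·x_1 + p_2·(4/5)·x_1 = m, so (5·p_1 + 4·p_2)·x_1 = 5·m.
Demand: x_1*(p_1,p_2,m) = 5·m/(5·p_1 + 4·p_2), x_2* = 4·m/(5·p_1 + 4·p_2).
Here 5·12 + 4·14 = 116, giving x_1* = 1.6379 and x_2* = 1.3103.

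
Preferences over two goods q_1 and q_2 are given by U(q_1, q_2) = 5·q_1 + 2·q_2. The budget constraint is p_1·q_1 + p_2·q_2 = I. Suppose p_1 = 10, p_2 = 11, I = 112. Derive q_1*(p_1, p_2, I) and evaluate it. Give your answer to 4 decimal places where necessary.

q_1* = 11.2

Perfect substitutes: compare marginal utility per dollar. 5/p_1 vs 2/p_2 → 0.5 vs 0.1818.
q_1 gives more utility per dollar, so spend all income on q_1: q_1* = I/p_1, q_2* = 0.
Numerically: q_1* = 11.2, q_2* = 0.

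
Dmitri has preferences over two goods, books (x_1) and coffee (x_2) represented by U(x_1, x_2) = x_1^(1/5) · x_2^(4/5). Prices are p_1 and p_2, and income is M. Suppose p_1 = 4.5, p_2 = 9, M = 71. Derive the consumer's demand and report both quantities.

At p_1=4.5, p_2=9, M=71: x_1* = 0.2·71/4.5 = 3.1556, x_2* = 6.3111.

x_1* = 3.1556, x_2* = 6.3111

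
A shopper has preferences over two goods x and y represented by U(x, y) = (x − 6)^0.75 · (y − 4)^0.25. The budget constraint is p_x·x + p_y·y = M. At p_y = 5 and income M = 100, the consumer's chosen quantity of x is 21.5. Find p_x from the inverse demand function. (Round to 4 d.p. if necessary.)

p_x = 3

MRS = 3·(y−4)/(x−6). Tangency with p_x/p_y gives y−4 = (1/3)·(p_x/p_y)·(x−6).
Substituting into the budget: x* = 6 + 0.75·(M − 6·p_x − 4·p_y)/p_x, and y* = 4 + 0.25·(…)/p_y.
Set x* = 21.5 in the demand function and solve for p_x: p_x = 3.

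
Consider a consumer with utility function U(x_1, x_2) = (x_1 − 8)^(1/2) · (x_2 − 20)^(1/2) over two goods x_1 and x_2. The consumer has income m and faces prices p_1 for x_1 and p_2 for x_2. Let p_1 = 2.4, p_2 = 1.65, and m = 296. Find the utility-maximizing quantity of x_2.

x_2* = 93.8788

This is Cobb-Douglas in (x_1−8, x_2−20): tangency gives 0.5·p_2·(x_2−20) = 0.5·p_1·(x_1−8).
After buying the subsistence bundle (8, 20), a share 0.5 of the remaining income goes to x_1: x_1* = 8 + 0.5·(m − 8p_1 − 20p_2)/p_1.
Discretionary income = 296 − 8·2.4 − 20·1.65 = 243.8; x_2* = 20 + 0.5·243.8/1.65 = 93.8788.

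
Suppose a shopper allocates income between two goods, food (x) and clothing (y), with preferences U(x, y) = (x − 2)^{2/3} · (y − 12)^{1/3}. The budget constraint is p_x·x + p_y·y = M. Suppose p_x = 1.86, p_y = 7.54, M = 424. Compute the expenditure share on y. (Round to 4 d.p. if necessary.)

This is Cobb-Douglas in (x−2, y−12): tangency gives 2/3·p_y·(y−12) = 1/3·p_x·(x−2).
After buying the subsistence bundle (2, 12), a share 2/3 of the remaining income goes to x: x* = 2 + 2/3·(M − 2p_x − 12p_y)/p_x.
Discretionary income = 424 − 2·1.86 − 12·7.54 = 329.8; x* = 2 + 2/3·329.8/1.86 = 120.2079; y* = 12 + 1/3·329.8/7.54 = 26.58.
Expenditure on y: 7.54·26.58 = 200.4133; share = 0.4727.

share on y = 0.4727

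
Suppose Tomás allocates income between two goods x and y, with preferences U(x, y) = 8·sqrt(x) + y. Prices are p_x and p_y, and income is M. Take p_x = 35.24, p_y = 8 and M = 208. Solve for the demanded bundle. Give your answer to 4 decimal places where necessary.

MU_x = 4/√x, MU_y = 1. Tangency: 4/√x = p_x/p_y.
Thus x* = (4·p_y/p_x)² — independent of M — with the rest of income spent on y.
Plugging in: x* = (4·8/35.24)² = 0.8246, y* = 22.3678.

x* = 0.8246, y* = 22.3678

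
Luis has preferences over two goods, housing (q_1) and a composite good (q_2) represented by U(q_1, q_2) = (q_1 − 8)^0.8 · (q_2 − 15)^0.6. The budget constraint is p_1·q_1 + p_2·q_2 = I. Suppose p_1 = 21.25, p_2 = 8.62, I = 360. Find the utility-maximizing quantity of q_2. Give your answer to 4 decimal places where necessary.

This is Cobb-Douglas in (q_1−8, q_2−15): tangency gives 0.8·p_2·(q_2−15) = 0.6·p_1·(q_1−8).
After buying the subsistence bundle (8, 15), a share 4/7 of the remaining income goes to q_1: q_1* = 8 + 4/7·(I − 8p_1 − 15p_2)/p_1.
Discretionary income = 360 − 8·21.25 − 15·8.62 = 60.7; q_2* = 15 + 3/7·60.7/8.62 = 18.0179.

q_2* = 18.0179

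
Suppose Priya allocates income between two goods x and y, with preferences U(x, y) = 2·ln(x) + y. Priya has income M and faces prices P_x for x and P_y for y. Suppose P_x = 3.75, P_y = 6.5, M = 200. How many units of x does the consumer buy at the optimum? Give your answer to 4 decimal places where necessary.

MU_x = 2/x, MU_y = 1. Tangency: 2/x = P_x/P_y.
So x*(P_x,P_y) = 2·P_y/P_x, independent of income; and y* = (M − 2·P_y)/P_y.
At the given prices: x* = 2·6.5/3.75 = 3.4667.

x* = 3.4667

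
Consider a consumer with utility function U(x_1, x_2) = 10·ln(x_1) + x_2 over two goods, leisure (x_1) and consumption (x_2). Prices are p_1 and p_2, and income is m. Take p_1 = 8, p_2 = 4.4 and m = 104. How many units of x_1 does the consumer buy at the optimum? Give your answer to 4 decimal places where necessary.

x_1* = 5.5

Set MRS = p_1/p_2: (10/x_1)/1 = p_1/p_2.
So x_1*(p_1,p_2) = 10·p_2/p_1, independent of income; and x_2* = (m − 10·p_2)/p_2.
At the given prices: x_1* = 10·4.4/8 = 5.5.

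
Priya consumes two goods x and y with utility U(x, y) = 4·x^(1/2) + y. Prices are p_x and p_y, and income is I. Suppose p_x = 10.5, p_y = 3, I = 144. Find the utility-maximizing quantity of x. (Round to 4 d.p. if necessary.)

x* = 0.3265

Set MRS = p_x/p_y: 2·x^(−1/2) = p_x/p_y.
Thus x* = (2·p_y/p_x)² — independent of I — with the rest of income spent on y.
Plugging in: x* = (2·3/10.5)² = 0.3265.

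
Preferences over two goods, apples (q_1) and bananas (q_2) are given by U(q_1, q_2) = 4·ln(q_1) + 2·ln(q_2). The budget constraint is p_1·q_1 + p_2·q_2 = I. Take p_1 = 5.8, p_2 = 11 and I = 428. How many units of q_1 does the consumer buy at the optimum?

MU_q_1/MU_q_2 = (4·q_2)/(2·q_1); tangency sets this equal to p_1/p_2.
So 4·p_2·q_2 = 2·p_1·q_1; combined with the budget, a share 2/3 of income goes to q_1.
Demand: q_1*(p_1,p_2,I) = 2/3·I/p_1 and q_2* = 1/3·I/p_2.
At p_1=5.8, p_2=11, I=428: q_1* = 2/3·428/5.8 = 49.1954.

q_1* = 49.1954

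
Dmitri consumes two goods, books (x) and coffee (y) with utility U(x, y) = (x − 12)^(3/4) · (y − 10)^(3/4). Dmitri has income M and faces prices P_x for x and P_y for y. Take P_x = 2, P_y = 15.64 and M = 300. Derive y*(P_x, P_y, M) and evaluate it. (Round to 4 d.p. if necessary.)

y* = 13.8235

After buying the subsistence bundle (12, 10), a share 0.5 of the remaining income goes to x: x* = 12 + 0.5·(M − 12P_x − 10P_y)/P_x.
Discretionary income = 300 − 12·2 − 10·15.64 = 119.6; y* = 10 + 0.5·119.6/15.64 = 13.8235.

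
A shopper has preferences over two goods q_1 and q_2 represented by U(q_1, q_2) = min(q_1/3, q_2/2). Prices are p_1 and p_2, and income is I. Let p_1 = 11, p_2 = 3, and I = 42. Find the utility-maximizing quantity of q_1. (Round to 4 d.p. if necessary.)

q_1* = 3.2308

With perfect complements, no substitution: consume in ratio q_1:q_2 = 3:2.
Budget: p_1·q_1 + p_2·(2/3)·q_1 = I, so (3·p_1 + 2·p_2)·q_1 = 3·I.
Demand: q_1*(p_1,p_2,I) = 3·I/(3·p_1 + 2·p_2), q_2* = 2·I/(3·p_1 + 2·p_2).
Here 3·11 + 2·3 = 39, giving q_1* = 3.2308.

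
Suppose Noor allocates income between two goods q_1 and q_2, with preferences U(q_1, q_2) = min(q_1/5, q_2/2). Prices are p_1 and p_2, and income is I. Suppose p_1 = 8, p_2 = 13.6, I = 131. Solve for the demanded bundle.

q_1* = 9.747, q_2* = 3.8988

With perfect complements, no substitution: consume in ratio q_1:q_2 = 5:2.
Budget: p_1·q_1 + p_2·(2/5)·q_1 = I, so (5·p_1 + 2·p_2)·q_1 = 5·I.
Demand: q_1*(p_1,p_2,I) = 5·I/(5·p_1 + 2·p_2), q_2* = 2·I/(5·p_1 + 2·p_2).
Here 5·8 + 2·13.6 = 67.2, giving q_1* = 9.747 and q_2* = 3.8988.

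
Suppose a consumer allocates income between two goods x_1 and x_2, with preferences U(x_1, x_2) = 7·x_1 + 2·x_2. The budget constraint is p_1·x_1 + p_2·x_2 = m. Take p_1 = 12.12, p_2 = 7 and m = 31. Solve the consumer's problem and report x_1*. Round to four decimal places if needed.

x_1* = 2.5578

Linear utility — the consumer picks whichever good has higher MU/price: 7/12.12 = 0.5776 vs 2/7 = 0.2857.
x_1 gives more utility per dollar, so spend all income on x_1: x_1* = m/p_1, x_2* = 0.
Numerically: x_1* = 2.5578, x_2* = 0.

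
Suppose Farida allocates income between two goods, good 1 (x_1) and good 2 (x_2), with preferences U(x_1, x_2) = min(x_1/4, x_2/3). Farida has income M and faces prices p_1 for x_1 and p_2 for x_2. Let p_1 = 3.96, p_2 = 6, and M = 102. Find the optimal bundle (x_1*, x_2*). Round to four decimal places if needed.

Leontief preferences: the optimum is at the kink where x_1/4 = x_2/3, i.e. x_2 = (3/4)·x_1.
Budget: p_1·x_1 + p_2·(3/4)·x_1 = M, so (4·p_1 + 3·p_2)·x_1 = 4·M.
Demand: x_1*(p_1,p_2,M) = 4·M/(4·p_1 + 3·p_2), x_2* = 3·M/(4·p_1 + 3·p_2).
Here 4·3.96 + 3·6 = 33.84, giving x_1* = 12.0567 and x_2* = 9.0426.

x_1* = 12.0567, x_2* = 9.0426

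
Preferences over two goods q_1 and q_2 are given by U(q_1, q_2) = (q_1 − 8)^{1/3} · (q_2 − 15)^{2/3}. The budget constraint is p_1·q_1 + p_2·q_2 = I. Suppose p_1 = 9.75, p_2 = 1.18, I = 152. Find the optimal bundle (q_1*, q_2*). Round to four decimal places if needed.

q_1* = 9.9248, q_2* = 46.8079

Discretionary income = 152 − 8·9.75 − 15·1.18 = 56.3; q_1* = 8 + 1/3·56.3/9.75 = 9.9248; q_2* = 15 + 2/3·56.3/1.18 = 46.8079.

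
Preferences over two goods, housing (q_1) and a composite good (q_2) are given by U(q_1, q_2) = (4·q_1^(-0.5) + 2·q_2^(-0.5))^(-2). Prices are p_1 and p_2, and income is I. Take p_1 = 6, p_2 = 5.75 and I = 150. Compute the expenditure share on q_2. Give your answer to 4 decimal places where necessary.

MRS = MU_q_1/MU_q_2 = 2·(q_2/q_1)^(1.5). Set equal to p_1/p_2.
Solve for the ratio: q_2/q_1 = [(1/2)·p_1/p_2]^(2/3).
With the ratio pinned down, the budget gives q_1* = I/(p_1 + p_2·(q_2/q_1)) and q_2* = (q_2/q_1)·q_1*.
Numerically q_2/q_1 = 0.64809, so q_1* = 150/(6 + 5.75·0.64809) = 15.4218 and q_2* = 0.64809·15.4218 = 9.9947.
Expenditure on q_2: 5.75·9.9947 = 57.4695; share = 0.3831.

share on q_2 = 0.3831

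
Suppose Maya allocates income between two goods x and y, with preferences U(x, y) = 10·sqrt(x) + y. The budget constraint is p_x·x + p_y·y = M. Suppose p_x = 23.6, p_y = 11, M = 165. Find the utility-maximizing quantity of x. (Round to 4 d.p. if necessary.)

Plugging in: x* = (5·11/23.6)² = 5.4313.

x* = 5.4313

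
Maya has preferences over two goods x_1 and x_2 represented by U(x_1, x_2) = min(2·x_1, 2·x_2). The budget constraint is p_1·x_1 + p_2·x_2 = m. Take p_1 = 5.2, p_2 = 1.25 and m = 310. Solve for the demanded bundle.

x_1* = 48.062, x_2* = 48.062

With perfect complements, no substitution: consume in ratio x_1:x_2 = 2:2.
Budget: p_1·x_1 + p_2·x_1 = m, so (2·p_1 + 2·p_2)·x_1 = 2·m.
Demand: x_1*(p_1,p_2,m) = 2·m/(2·p_1 + 2·p_2), x_2* = 2·m/(2·p_1 + 2·p_2).
Here 2·5.2 + 2·1.25 = 12.9, giving x_1* = 48.062 and x_2* = 48.062.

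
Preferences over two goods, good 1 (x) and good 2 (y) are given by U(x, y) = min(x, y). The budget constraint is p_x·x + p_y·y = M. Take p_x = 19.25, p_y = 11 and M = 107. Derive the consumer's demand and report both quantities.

x* = 3.5372, y* = 3.5372

Leontief preferences: the optimum is at the kink where x/1 = y/1, i.e. y = x.
Budget: p_x·x + p_y·x = M, so (p_x + p_y)·x = M.
Demand: x*(p_x,p_y,M) = M/(p_x + p_y), y* = M/(p_x + p_y).
Here 19.25 + 11 = 30.25, giving x* = 3.5372 and y* = 3.5372.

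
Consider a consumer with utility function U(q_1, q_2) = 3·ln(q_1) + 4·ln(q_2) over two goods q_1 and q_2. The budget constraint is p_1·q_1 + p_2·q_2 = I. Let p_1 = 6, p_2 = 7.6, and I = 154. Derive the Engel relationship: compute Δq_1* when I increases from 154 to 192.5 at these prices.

Δq_1* = 2.75

Tangency: MRS = (3/4)·q_2/q_1 = p_1/p_2.
Rearranging, p_2·q_2 = (4/3)·p_1·q_1. Substituting into the budget gives p_1·q_1·(1 + (4/3)) = I.
Demand: q_1*(p_1,p_2,I) = 3/7·I/p_1 and q_2* = 4/7·I/p_2.
At p_1=6, p_2=7.6, I=154: q_1* = 3/7·154/6 = 11.
At I' = 192.5: q_1* = 13.75. Change: 13.75 − 11 = 2.75.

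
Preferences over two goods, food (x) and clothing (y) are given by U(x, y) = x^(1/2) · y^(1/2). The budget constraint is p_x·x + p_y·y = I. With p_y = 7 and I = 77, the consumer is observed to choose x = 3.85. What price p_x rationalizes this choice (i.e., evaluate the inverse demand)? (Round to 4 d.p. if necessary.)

Tangency: MRS = y/x = p_x/p_y.
So 0.5·p_y·y = 0.5·p_x·x; combined with the budget, a share 0.5 of income goes to x.
Demand: x*(p_x,p_y,I) = 0.5·I/p_x and y* = 0.5·I/p_y.
Set x* = 3.85 in the demand function and solve for p_x: p_x = 10.

p_x = 10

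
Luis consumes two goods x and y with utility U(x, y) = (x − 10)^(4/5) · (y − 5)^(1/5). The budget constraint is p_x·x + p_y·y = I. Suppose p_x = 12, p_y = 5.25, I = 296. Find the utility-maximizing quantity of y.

y* = 10.7048

Let x' = x−10, y' = y−5. MRS = 4·y'/x' = p_x/p_y.
After buying the subsistence bundle (10, 5), a share 0.8 of the remaining income goes to x: x* = 10 + 0.8·(I − 10p_x − 5p_y)/p_x.
Discretionary income = 296 − 10·12 − 5·5.25 = 149.75; y* = 5 + 0.2·149.75/5.25 = 10.7048.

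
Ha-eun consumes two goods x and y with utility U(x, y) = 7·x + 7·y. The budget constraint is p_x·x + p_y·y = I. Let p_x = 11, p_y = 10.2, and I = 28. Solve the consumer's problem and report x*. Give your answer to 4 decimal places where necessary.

x* = 0

y gives more utility per dollar, so spend all income on y: y* = I/p_y, x* = 0.
Numerically: x* = 0, y* = 2.7451.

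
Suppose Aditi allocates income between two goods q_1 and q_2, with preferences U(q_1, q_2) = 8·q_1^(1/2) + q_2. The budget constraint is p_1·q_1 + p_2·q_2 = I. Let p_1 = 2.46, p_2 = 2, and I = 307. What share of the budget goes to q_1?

Set MRS = p_1/p_2: 4·q_1^(−1/2) = p_1/p_2.
Solve: √q_1 = 4·p_2/p_1, so q_1*(p_1,p_2) = (4·p_2/p_1)², and q_2* = (I − p_1·q_1*)/p_2.
Plugging in: q_1* = (4·2/2.46)² = 10.5757, q_2* = 140.4919.
Expenditure on q_1: 2.46·10.5757 = 26.0163; share = 0.0847.

share on q_1 = 0.0847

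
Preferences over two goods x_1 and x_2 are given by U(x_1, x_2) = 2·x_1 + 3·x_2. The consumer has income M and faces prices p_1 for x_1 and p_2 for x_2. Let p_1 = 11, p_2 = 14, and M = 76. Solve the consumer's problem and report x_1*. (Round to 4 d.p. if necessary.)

x_1* = 0

Linear utility — the consumer picks whichever good has higher MU/price: 2/11 = 0.1818 vs 3/14 = 0.2143.
x_2 gives more utility per dollar, so spend all income on x_2: x_2* = M/p_2, x_1* = 0.
Numerically: x_1* = 0, x_2* = 5.4286.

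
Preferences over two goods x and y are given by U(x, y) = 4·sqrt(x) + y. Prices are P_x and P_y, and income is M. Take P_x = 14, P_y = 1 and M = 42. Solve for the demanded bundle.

Thus x* = (2·P_y/P_x)² — independent of M — with the rest of income spent on y.
Plugging in: x* = (2·1/14)² = 0.0204, y* = 41.7143.

x* = 0.0204, y* = 41.7143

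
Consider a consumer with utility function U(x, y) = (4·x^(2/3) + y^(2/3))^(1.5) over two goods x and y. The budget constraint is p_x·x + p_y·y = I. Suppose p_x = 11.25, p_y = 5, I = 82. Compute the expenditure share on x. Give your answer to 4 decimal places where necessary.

share on x = 0.9267

MRS = MU_x/MU_y = 4·(y/x)^(1/3). Set equal to p_x/p_y.
Solve for the ratio: y/x = [(1/4)·p_x/p_y]^(3).
Substitute y = (y/x)·x into the budget: x* = I/(p_x + p_y·(y/x)).
Numerically y/x = 0.177979, so x* = 82/(11.25 + 5·0.177979) = 6.7546 and y* = 0.177979·6.7546 = 1.2022.
Expenditure on x: 11.25·6.7546 = 75.9891; share = 0.9267.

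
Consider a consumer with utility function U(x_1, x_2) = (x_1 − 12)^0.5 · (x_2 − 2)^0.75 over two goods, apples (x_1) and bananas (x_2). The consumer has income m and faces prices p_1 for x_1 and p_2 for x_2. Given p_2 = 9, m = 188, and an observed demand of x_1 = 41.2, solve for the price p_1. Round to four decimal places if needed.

p_1 = 2

MRS = (2/3)·(x_2−2)/(x_1−12). Tangency with p_1/p_2 gives x_2−2 = (3/2)·(p_1/p_2)·(x_1−12).
After buying the subsistence bundle (12, 2), a share 0.4 of the remaining income goes to x_1: x_1* = 12 + 0.4·(m − 12p_1 − 2p_2)/p_1.
Set x_1* = 41.2 in the demand function and solve for p_1: p_1 = 2.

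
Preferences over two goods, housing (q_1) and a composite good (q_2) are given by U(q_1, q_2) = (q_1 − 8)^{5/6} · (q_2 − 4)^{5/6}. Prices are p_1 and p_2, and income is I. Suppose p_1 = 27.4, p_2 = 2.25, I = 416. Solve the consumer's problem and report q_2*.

This is Cobb-Douglas in (q_1−8, q_2−4): tangency gives 5/6·p_2·(q_2−4) = 5/6·p_1·(q_1−8).
Substituting into the budget: q_1* = 8 + 0.5·(I − 8·p_1 − 4·p_2)/p_1, and q_2* = 4 + 0.5·(…)/p_2.
Discretionary income = 416 − 8·27.4 − 4·2.25 = 187.8; q_2* = 4 + 0.5·187.8/2.25 = 45.7333.

q_2* = 45.7333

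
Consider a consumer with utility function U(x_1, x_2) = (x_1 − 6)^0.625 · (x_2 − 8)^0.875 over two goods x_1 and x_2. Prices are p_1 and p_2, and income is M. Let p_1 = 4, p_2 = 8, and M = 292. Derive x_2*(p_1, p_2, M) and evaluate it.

Let x_1' = x_1−6, x_2' = x_2−8. MRS = (5/7)·x_2'/x_1' = p_1/p_2.
After buying the subsistence bundle (6, 8), a share 5/12 of the remaining income goes to x_1: x_1* = 6 + 5/12·(M − 6p_1 − 8p_2)/p_1.
Discretionary income = 292 − 6·4 − 8·8 = 204; x_2* = 8 + 7/12·204/8 = 22.875.

x_2* = 22.875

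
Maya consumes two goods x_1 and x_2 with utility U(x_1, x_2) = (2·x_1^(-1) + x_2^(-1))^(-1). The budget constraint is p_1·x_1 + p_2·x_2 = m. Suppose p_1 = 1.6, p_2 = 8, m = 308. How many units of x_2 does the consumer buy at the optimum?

x_2* = 23.5841

With the ratio pinned down, the budget gives x_1* = m/(p_1 + p_2·(x_2/x_1)) and x_2* = (x_2/x_1)·x_1*.
Numerically x_2/x_1 = 0.316228, so x_1* = 308/(1.6 + 8·0.316228) = 74.5795 and x_2* = 0.316228·74.5795 = 23.5841.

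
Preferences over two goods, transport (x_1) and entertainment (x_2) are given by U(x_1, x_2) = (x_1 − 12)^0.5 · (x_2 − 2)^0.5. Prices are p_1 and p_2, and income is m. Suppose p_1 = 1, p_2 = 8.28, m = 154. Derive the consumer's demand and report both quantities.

x_1* = 74.72, x_2* = 9.5749

This is Cobb-Douglas in (x_1−12, x_2−2): tangency gives 0.5·p_2·(x_2−2) = 0.5·p_1·(x_1−12).
After buying the subsistence bundle (12, 2), a share 0.5 of the remaining income goes to x_1: x_1* = 12 + 0.5·(m − 12p_1 − 2p_2)/p_1.
Discretionary income = 154 − 12·1 − 2·8.28 = 125.44; x_1* = 12 + 0.5·125.44/1 = 74.72; x_2* = 2 + 0.5·125.44/8.28 = 9.5749.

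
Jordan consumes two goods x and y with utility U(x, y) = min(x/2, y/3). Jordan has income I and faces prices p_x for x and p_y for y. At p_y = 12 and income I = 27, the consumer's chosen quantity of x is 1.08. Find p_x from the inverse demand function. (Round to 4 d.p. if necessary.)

With perfect complements, no substitution: consume in ratio x:y = 2:3.
Budget: p_x·x + p_y·(3/2)·x = I, so (2·p_x + 3·p_y)·x = 2·I.
Demand: x*(p_x,p_y,I) = 2·I/(2·p_x + 3·p_y), y* = 3·I/(2·p_x + 3·p_y).
Set x* = 1.08 in the demand function and solve for p_x: p_x = 7.

p_x = 7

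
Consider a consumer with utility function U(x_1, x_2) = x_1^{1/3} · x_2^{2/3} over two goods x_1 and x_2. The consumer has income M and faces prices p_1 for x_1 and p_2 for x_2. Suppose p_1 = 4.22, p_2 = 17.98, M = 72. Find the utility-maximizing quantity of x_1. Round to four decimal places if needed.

The MRS is (1/2)·x_2/x_1. Set MRS = p_1/p_2.
So 1/3·p_2·x_2 = 2/3·p_1·x_1; combined with the budget, a share 1/3 of income goes to x_1.
Demand: x_1*(p_1,p_2,M) = 1/3·M/p_1 and x_2* = 2/3·M/p_2.
At p_1=4.22, p_2=17.98, M=72: x_1* = 1/3·72/4.22 = 5.6872.

x_1* = 5.6872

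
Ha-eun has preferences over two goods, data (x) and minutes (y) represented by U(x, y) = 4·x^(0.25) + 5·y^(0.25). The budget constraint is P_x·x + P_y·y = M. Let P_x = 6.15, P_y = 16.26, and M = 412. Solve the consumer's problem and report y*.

y* = 12.5009

MRS = MU_x/MU_y = (4/5)·(y/x)^(0.75). Set equal to P_x/P_y.
Solve for the ratio: y/x = [(5/4)·P_x/P_y]^(4/3).
Substitute y = (y/x)·x into the budget: x* = M/(P_x + P_y·(y/x)).
Numerically y/x = 0.368315, so x* = 412/(6.15 + 16.26·0.368315) = 33.9407 and y* = 0.368315·33.9407 = 12.5009.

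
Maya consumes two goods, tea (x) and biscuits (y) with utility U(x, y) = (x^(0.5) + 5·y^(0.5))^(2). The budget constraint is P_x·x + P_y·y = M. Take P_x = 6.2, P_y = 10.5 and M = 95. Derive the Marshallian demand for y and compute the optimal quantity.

MRS = MU_x/MU_y = (1/5)·(y/x)^(0.5). Set equal to P_x/P_y.
Hence y/x = (5·P_x/P_y)^(1/(0.5)), i.e. raised to the 2 power.
With the ratio pinned down, the budget gives x* = M/(P_x + P_y·(y/x)) and y* = (y/x)·x*.
Numerically y/x = 8.716553, so x* = 95/(6.2 + 10.5·8.716553) = 0.9721 and y* = 8.716553·0.9721 = 8.4736.

y* = 8.4736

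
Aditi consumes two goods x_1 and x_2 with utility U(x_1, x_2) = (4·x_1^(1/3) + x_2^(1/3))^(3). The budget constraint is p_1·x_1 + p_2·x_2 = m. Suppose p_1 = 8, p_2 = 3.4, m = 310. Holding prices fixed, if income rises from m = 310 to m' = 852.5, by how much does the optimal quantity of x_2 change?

Δx_2* = 25.6717

From the CES first-order condition, 4·(x_2/x_1)^(2/3) = p_1/p_2.
Solve for the ratio: x_2/x_1 = [(1/4)·p_1/p_2]^(1.5).
Substitute x_2 = (x_2/x_1)·x_1 into the budget: x_1* = m/(p_1 + p_2·(x_2/x_1)).
Numerically x_2/x_1 = 0.451156, so x_1* = 310/(8 + 3.4·0.451156) = 32.5154 and x_2* = 0.451156·32.5154 = 14.6695.
At m' = 852.5: x_2* = 40.3412. Change: 40.3412 − 14.6695 = 25.6717.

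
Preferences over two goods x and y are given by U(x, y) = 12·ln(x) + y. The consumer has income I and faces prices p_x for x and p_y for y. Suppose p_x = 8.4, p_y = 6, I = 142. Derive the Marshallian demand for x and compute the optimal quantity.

x* = 8.5714

So x*(p_x,p_y) = 12·p_y/p_x, independent of income; and y* = (I − 12·p_y)/p_y.
At the given prices: x* = 12·6/8.4 = 8.5714.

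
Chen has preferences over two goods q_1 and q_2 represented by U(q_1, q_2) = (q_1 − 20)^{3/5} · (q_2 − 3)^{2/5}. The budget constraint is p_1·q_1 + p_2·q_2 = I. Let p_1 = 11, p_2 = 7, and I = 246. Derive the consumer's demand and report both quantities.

q_1* = 20.2727, q_2* = 3.2857

Let q_1' = q_1−20, q_2' = q_2−3. MRS = (3/2)·q_2'/q_1' = p_1/p_2.
After buying the subsistence bundle (20, 3), a share 0.6 of the remaining income goes to q_1: q_1* = 20 + 0.6·(I − 20p_1 − 3p_2)/p_1.
Discretionary income = 246 − 20·11 − 3·7 = 5; q_1* = 20 + 0.6·5/11 = 20.2727; q_2* = 3 + 0.4·5/7 = 3.2857.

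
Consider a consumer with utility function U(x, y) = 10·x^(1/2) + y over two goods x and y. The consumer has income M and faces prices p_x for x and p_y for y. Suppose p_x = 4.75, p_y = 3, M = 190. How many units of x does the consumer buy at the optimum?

Set MRS = p_x/p_y: 5·x^(−1/2) = p_x/p_y.
Solve: √x = 5·p_y/p_x, so x*(p_x,p_y) = (5·p_y/p_x)², and y* = (M − p_x·x*)/p_y.
Plugging in: x* = (5·3/4.75)² = 9.9723.

x* = 9.9723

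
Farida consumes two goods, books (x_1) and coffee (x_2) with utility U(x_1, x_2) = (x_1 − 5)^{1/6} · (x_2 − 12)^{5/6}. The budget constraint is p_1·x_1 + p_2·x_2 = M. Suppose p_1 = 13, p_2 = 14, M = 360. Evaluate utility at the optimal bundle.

V = 5.8528

Let x_1' = x_1−5, x_2' = x_2−12. MRS = (1/5)·x_2'/x_1' = p_1/p_2.
After buying the subsistence bundle (5, 12), a share 1/6 of the remaining income goes to x_1: x_1* = 5 + 1/6·(M − 5p_1 − 12p_2)/p_1.
Discretionary income = 360 − 5·13 − 12·14 = 127; x_1* = 5 + 1/6·127/13 = 6.6282; x_2* = 12 + 5/6·127/14 = 19.5595.
Utility at the optimum: U(6.6282, 19.5595) = 5.8528.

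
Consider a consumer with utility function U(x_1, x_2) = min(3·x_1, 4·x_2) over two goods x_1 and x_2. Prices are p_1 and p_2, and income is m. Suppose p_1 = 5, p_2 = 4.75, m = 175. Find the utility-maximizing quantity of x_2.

x_2* = 15.3285

With perfect complements, no substitution: consume in ratio x_1:x_2 = 4:3.
Budget: p_1·x_1 + p_2·(3/4)·x_1 = m, so (4·p_1 + 3·p_2)·x_1 = 4·m.
Demand: x_1*(p_1,p_2,m) = 4·m/(4·p_1 + 3·p_2), x_2* = 3·m/(4·p_1 + 3·p_2).
Here 4·5 + 3·4.75 = 34.25, giving x_2* = 15.3285.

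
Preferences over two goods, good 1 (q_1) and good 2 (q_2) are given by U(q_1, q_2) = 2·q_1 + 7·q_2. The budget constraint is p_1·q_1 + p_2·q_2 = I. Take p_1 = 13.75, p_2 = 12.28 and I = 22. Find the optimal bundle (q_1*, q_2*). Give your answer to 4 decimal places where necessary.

Linear utility — the consumer picks whichever good has higher MU/price: 2/13.75 = 0.1455 vs 7/12.28 = 0.57.
q_2 gives more utility per dollar, so spend all income on q_2: q_2* = I/p_2, q_1* = 0.
Numerically: q_1* = 0, q_2* = 1.7915.

q_1* = 0, q_2* = 1.7915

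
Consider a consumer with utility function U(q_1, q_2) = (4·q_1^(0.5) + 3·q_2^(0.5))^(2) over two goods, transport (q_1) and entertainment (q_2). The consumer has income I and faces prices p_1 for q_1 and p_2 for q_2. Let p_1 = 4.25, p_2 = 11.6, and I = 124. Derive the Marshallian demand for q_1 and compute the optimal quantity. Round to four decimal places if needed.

From the CES first-order condition, (4/3)·(q_2/q_1)^(0.5) = p_1/p_2.
Hence q_2/q_1 = ((3/4)·p_1/p_2)^(1/(0.5)), i.e. raised to the 2 power.
With the ratio pinned down, the budget gives q_1* = I/(p_1 + p_2·(q_2/q_1)) and q_2* = (q_2/q_1)·q_1*.
Numerically q_2/q_1 = 0.075507, so q_1* = 124/(4.25 + 11.6·0.075507) = 24.191.

q_1* = 24.191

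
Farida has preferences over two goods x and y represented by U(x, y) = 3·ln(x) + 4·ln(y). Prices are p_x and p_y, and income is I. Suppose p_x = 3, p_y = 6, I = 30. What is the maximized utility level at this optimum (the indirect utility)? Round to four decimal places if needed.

Tangency: MRS = (3/4)·y/x = p_x/p_y.
Rearranging, p_y·y = (4/3)·p_x·x. Substituting into the budget gives p_x·x·(1 + (4/3)) = I.
Demand: x*(p_x,p_y,I) = 3/7·I/p_x and y* = 4/7·I/p_y.
At p_x=3, p_y=6, I=30: x* = 3/7·30/3 = 4.2857, y* = 2.8571.
Utility at the optimum: U(4.2857, 2.8571) = 8.5652.

V = 8.5652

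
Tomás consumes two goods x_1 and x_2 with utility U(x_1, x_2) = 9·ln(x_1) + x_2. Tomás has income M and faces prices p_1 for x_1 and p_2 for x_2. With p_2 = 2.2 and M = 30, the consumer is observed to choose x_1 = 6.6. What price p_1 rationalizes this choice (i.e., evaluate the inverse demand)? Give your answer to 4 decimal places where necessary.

p_1 = 3

Set MRS = p_1/p_2: (9/x_1)/1 = p_1/p_2.
So x_1*(p_1,p_2) = 9·p_2/p_1, independent of income; and x_2* = (M − 9·p_2)/p_2.
Set x_1* = 6.6 in the demand function and solve for p_1: p_1 = 3.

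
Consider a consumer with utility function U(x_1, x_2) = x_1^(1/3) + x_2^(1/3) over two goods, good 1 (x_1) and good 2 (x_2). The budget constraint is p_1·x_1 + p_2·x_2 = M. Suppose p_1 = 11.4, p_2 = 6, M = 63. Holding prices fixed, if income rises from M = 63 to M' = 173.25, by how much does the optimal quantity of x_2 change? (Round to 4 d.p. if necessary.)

Δx_2* = 10.6492

Numerically x_2/x_1 = 2.618969, so x_1* = 63/(11.4 + 6·2.618969) = 2.3235 and x_2* = 2.618969·2.3235 = 6.0853.
At M' = 173.25: x_2* = 16.7345. Change: 16.7345 − 6.0853 = 10.6492.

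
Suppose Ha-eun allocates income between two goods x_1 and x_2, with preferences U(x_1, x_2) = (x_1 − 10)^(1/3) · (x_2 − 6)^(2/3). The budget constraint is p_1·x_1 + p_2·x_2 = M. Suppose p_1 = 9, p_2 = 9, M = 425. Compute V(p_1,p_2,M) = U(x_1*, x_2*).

Let x_1' = x_1−10, x_2' = x_2−6. MRS = (1/2)·x_2'/x_1' = p_1/p_2.
Substituting into the budget: x_1* = 10 + 1/3·(M − 10·p_1 − 6·p_2)/p_1, and x_2* = 6 + 2/3·(…)/p_2.
Discretionary income = 425 − 10·9 − 6·9 = 281; x_1* = 10 + 1/3·281/9 = 20.4074; x_2* = 6 + 2/3·281/9 = 26.8148.
Utility at the optimum: U(20.4074, 26.8148) = 16.5207.

V = 16.5207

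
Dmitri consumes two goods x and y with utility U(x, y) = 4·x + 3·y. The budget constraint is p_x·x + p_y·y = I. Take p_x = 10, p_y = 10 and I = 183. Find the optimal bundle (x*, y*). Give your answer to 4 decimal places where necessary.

Perfect substitutes: compare marginal utility per dollar. 4/p_x vs 3/p_y → 0.4 vs 0.3.
x gives more utility per dollar, so spend all income on x: x* = I/p_x, y* = 0.
Numerically: x* = 18.3, y* = 0.

x* = 18.3, y* = 0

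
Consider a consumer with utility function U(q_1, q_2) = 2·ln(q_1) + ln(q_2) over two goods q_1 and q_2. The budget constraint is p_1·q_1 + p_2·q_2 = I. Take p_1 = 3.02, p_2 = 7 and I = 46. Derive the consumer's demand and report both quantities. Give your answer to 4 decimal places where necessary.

q_1* = 10.1545, q_2* = 2.1905

MU_q_1/MU_q_2 = (2·q_2)/(q_1); tangency sets this equal to p_1/p_2.
Rearranging, p_2·q_2 = (1/2)·p_1·q_1. Substituting into the budget gives p_1·q_1·(1 + (1/2)) = I.
Demand: q_1*(p_1,p_2,I) = 2/3·I/p_1 and q_2* = 1/3·I/p_2.
At p_1=3.02, p_2=7, I=46: q_1* = 2/3·46/3.02 = 10.1545, q_2* = 2.1905.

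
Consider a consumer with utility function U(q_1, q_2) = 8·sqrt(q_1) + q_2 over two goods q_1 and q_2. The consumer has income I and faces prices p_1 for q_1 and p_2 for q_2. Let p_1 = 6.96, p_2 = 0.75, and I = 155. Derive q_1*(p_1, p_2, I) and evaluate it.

Utility is quasi-linear in q_2; the FOC for q_1 is 4/√q_1 = p_1/p_2.
Solve: √q_1 = 4·p_2/p_1, so q_1*(p_1,p_2) = (4·p_2/p_1)², and q_2* = (I − p_1·q_1*)/p_2.
Plugging in: q_1* = (4·0.75/6.96)² = 0.1858.

q_1* = 0.1858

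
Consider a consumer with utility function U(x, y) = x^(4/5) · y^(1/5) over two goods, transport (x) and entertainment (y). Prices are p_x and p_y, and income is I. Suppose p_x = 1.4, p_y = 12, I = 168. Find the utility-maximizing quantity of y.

y* = 2.8

MU_x/MU_y = (0.8·y)/(0.2·x); tangency sets this equal to p_x/p_y.
Rearranging, p_y·y = (1/4)·p_x·x. Substituting into the budget gives p_x·x·(1 + (1/4)) = I.
Demand: x*(p_x,p_y,I) = 0.8·I/p_x and y* = 0.2·I/p_y.
At p_x=1.4, p_y=12, I=168: y* = 0.2·168/12 = 2.8.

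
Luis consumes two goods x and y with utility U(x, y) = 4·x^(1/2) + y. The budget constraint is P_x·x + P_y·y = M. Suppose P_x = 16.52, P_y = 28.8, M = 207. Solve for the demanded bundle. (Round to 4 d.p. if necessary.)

Utility is quasi-linear in y; the FOC for x is 2/√x = P_x/P_y.
Thus x* = (2·P_y/P_x)² — independent of M — with the rest of income spent on y.
Plugging in: x* = (2·28.8/16.52)² = 12.157, y* = 0.2141.

x* = 12.157, y* = 0.2141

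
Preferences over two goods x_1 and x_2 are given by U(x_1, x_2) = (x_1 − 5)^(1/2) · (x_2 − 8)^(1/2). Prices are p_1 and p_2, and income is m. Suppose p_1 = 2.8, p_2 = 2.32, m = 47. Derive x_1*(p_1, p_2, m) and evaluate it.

Substituting into the budget: x_1* = 5 + 0.5·(m − 5·p_1 − 8·p_2)/p_1, and x_2* = 8 + 0.5·(…)/p_2.
Discretionary income = 47 − 5·2.8 − 8·2.32 = 14.44; x_1* = 5 + 0.5·14.44/2.8 = 7.5786.

x_1* = 7.5786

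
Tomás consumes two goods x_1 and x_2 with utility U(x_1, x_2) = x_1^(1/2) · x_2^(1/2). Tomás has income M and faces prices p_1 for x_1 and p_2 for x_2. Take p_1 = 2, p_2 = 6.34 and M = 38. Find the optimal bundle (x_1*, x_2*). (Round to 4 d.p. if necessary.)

x_1* = 9.5, x_2* = 2.9968

Tangency: MRS = x_2/x_1 = p_1/p_2.
So 0.5·p_2·x_2 = 0.5·p_1·x_1; combined with the budget, a share 0.5 of income goes to x_1.
Demand: x_1*(p_1,p_2,M) = 0.5·M/p_1 and x_2* = 0.5·M/p_2.
At p_1=2, p_2=6.34, M=38: x_1* = 0.5·38/2 = 9.5, x_2* = 2.9968.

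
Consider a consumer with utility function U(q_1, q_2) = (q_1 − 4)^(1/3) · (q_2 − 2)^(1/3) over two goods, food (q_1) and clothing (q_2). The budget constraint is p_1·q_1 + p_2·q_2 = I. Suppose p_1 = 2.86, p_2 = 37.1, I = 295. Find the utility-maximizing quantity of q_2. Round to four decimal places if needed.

Discretionary income = 295 − 4·2.86 − 2·37.1 = 209.36; q_2* = 2 + 0.5·209.36/37.1 = 4.8216.

q_2* = 4.8216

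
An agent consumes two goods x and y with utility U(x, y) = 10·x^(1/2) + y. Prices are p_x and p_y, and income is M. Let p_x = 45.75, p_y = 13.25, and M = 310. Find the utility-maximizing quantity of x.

MU_x = 5/√x, MU_y = 1. Tangency: 5/√x = p_x/p_y.
Thus x* = (5·p_y/p_x)² — independent of M — with the rest of income spent on y.
Plugging in: x* = (5·13.25/45.75)² = 2.097.

x* = 2.097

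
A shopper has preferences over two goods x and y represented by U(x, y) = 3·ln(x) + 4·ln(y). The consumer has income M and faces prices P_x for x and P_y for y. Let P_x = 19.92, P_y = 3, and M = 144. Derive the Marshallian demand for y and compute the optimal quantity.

The MRS is (3/4)·y/x. Set MRS = P_x/P_y.
Rearranging, P_y·y = (4/3)·P_x·x. Substituting into the budget gives P_x·x·(1 + (4/3)) = M.
Demand: x*(P_x,P_y,M) = 3/7·M/P_x and y* = 4/7·M/P_y.
At P_x=19.92, P_y=3, M=144: y* = 4/7·144/3 = 27.4286.

y* = 27.4286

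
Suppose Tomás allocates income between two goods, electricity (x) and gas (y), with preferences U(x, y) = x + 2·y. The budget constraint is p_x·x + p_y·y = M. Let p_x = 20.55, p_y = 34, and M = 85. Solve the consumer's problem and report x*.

x* = 0

Perfect substitutes: compare marginal utility per dollar. 1/p_x vs 2/p_y → 0.0487 vs 0.0588.
y gives more utility per dollar, so spend all income on y: y* = M/p_y, x* = 0.
Numerically: x* = 0, y* = 2.5.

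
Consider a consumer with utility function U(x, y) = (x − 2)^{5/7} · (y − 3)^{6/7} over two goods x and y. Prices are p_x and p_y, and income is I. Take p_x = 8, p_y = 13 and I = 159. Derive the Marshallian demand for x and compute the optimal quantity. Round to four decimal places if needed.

MRS = (5/6)·(y−3)/(x−2). Tangency with p_x/p_y gives y−3 = (6/5)·(p_x/p_y)·(x−2).
Substituting into the budget: x* = 2 + 5/11·(I − 2·p_x − 3·p_y)/p_x, and y* = 3 + 6/11·(…)/p_y.
Discretionary income = 159 − 2·8 − 3·13 = 104; x* = 2 + 5/11·104/8 = 7.9091.

x* = 7.9091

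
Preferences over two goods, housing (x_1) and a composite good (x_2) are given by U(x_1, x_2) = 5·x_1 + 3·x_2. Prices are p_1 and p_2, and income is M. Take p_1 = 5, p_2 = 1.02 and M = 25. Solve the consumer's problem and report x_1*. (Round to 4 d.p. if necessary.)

Linear utility — the consumer picks whichever good has higher MU/price: 5/5 = 1 vs 3/1.02 = 2.9412.
x_2 gives more utility per dollar, so spend all income on x_2: x_2* = M/p_2, x_1* = 0.
Numerically: x_1* = 0, x_2* = 24.5098.

x_1* = 0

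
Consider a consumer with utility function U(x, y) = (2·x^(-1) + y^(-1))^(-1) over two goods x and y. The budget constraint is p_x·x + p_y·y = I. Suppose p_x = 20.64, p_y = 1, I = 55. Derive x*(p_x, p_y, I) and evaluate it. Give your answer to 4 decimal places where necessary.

Numerically y/x = 3.212476, so x* = 55/(20.64 + 1·3.212476) = 2.3058.

x* = 2.3058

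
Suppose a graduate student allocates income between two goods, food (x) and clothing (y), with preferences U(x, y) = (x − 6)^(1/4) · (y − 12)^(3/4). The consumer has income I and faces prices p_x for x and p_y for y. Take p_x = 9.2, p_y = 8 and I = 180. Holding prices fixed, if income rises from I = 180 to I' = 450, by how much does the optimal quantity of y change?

This is Cobb-Douglas in (x−6, y−12): tangency gives 0.25·p_y·(y−12) = 0.75·p_x·(x−6).
Substituting into the budget: x* = 6 + 0.25·(I − 6·p_x − 12·p_y)/p_x, and y* = 12 + 0.75·(…)/p_y.
Discretionary income = 180 − 6·9.2 − 12·8 = 28.8; y* = 12 + 0.75·28.8/8 = 14.7.
At I' = 450: y* = 40.0125. Change: 40.0125 − 14.7 = 25.3125.

Δy* = 25.3125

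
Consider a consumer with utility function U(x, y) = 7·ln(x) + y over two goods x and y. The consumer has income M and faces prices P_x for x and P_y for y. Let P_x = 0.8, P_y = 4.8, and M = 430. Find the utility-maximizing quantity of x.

MU_x = 7/x, MU_y = 1. Tangency: 7/x = P_x/P_y.
So x*(P_x,P_y) = 7·P_y/P_x, independent of income; and y* = (M − 7·P_y)/P_y.
At the given prices: x* = 7·4.8/0.8 = 42.

x* = 42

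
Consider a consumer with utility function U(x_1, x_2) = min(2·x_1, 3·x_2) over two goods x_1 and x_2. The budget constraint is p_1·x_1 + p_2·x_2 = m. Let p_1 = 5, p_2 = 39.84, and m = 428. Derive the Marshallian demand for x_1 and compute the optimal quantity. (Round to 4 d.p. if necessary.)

x_1* = 13.5615

With perfect complements, no substitution: consume in ratio x_1:x_2 = 3:2.
Budget: p_1·x_1 + p_2·(2/3)·x_1 = m, so (3·p_1 + 2·p_2)·x_1 = 3·m.
Demand: x_1*(p_1,p_2,m) = 3·m/(3·p_1 + 2·p_2), x_2* = 2·m/(3·p_1 + 2·p_2).
Here 3·5 + 2·39.84 = 94.68, giving x_1* = 13.5615.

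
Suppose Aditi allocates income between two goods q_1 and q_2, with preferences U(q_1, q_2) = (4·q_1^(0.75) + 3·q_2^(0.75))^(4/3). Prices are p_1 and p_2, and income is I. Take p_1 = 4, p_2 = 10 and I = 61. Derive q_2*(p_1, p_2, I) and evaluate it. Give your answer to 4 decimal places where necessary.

q_2* = 0.1211

Numerically q_2/q_1 = 0.0081, so q_1* = 61/(4 + 10·0.0081) = 14.9473 and q_2* = 0.0081·14.9473 = 0.1211.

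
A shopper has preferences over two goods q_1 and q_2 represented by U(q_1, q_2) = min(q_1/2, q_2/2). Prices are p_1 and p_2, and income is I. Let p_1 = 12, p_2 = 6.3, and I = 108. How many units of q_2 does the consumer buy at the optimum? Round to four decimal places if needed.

q_2* = 5.9016

Leontief preferences: the optimum is at the kink where q_1/2 = q_2/2, i.e. q_2 = q_1.
Budget: p_1·q_1 + p_2·q_1 = I, so (2·p_1 + 2·p_2)·q_1 = 2·I.
Demand: q_1*(p_1,p_2,I) = 2·I/(2·p_1 + 2·p_2), q_2* = 2·I/(2·p_1 + 2·p_2).
Here 2·12 + 2·6.3 = 36.6, giving q_2* = 5.9016.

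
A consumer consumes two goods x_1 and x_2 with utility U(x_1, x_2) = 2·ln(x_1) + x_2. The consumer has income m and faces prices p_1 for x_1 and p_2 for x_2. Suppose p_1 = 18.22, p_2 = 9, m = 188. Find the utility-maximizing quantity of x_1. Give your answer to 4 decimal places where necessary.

x_1* = 0.9879

MU_x_1 = 2/x_1, MU_x_2 = 1. Tangency: 2/x_1 = p_1/p_2.
So x_1*(p_1,p_2) = 2·p_2/p_1, independent of income; and x_2* = (m − 2·p_2)/p_2.
At the given prices: x_1* = 2·9/18.22 = 0.9879.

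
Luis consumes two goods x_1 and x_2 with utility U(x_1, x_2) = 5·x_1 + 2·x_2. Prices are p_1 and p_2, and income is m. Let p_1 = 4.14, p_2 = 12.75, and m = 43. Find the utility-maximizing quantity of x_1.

x_1* = 10.3865

Linear utility — the consumer picks whichever good has higher MU/price: 5/4.14 = 1.2077 vs 2/12.75 = 0.1569.
x_1 gives more utility per dollar, so spend all income on x_1: x_1* = m/p_1, x_2* = 0.
Numerically: x_1* = 10.3865, x_2* = 0.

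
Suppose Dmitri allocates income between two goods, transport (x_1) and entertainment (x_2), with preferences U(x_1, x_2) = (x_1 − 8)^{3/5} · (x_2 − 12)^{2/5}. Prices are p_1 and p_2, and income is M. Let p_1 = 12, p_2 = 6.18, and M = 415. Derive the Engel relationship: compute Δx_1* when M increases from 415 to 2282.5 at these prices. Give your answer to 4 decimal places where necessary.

MRS = (3/2)·(x_2−12)/(x_1−8). Tangency with p_1/p_2 gives x_2−12 = (2/3)·(p_1/p_2)·(x_1−8).
After buying the subsistence bundle (8, 12), a share 0.6 of the remaining income goes to x_1: x_1* = 8 + 0.6·(M − 8p_1 − 12p_2)/p_1.
Discretionary income = 415 − 8·12 − 12·6.18 = 244.84; x_1* = 8 + 0.6·244.84/12 = 20.242.
At M' = 2282.5: x_1* = 113.617. Change: 113.617 − 20.242 = 93.375.

Δx_1* = 93.375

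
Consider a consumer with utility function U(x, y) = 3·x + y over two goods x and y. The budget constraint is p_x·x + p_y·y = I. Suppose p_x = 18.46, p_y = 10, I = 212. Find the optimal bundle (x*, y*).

x* = 11.4843, y* = 0

Numerically: x* = 11.4843, y* = 0.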